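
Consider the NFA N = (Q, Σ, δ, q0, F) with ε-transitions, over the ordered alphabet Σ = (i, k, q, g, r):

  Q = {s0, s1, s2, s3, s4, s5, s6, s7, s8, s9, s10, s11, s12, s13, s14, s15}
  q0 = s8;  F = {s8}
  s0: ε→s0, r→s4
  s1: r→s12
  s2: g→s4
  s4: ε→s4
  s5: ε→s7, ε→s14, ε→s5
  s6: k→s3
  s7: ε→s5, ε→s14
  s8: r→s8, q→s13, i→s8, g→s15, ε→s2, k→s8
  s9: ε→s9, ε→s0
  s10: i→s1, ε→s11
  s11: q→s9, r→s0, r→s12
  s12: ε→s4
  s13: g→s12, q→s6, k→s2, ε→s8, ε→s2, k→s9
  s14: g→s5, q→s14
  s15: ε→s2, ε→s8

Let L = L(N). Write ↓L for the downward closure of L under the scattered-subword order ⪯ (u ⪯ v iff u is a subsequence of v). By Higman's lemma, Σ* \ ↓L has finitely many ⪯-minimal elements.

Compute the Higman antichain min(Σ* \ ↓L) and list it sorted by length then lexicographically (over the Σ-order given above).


|Q|=16, |F|=1, |δ|=35 (16 ε).
min D↑ (1 st, q0=0, F={}): 0:i→0,k→0,q→0,g→0,r→0 [Hopcroft].
L(D↑) = ∅; no obstructions.

Antichain: [].


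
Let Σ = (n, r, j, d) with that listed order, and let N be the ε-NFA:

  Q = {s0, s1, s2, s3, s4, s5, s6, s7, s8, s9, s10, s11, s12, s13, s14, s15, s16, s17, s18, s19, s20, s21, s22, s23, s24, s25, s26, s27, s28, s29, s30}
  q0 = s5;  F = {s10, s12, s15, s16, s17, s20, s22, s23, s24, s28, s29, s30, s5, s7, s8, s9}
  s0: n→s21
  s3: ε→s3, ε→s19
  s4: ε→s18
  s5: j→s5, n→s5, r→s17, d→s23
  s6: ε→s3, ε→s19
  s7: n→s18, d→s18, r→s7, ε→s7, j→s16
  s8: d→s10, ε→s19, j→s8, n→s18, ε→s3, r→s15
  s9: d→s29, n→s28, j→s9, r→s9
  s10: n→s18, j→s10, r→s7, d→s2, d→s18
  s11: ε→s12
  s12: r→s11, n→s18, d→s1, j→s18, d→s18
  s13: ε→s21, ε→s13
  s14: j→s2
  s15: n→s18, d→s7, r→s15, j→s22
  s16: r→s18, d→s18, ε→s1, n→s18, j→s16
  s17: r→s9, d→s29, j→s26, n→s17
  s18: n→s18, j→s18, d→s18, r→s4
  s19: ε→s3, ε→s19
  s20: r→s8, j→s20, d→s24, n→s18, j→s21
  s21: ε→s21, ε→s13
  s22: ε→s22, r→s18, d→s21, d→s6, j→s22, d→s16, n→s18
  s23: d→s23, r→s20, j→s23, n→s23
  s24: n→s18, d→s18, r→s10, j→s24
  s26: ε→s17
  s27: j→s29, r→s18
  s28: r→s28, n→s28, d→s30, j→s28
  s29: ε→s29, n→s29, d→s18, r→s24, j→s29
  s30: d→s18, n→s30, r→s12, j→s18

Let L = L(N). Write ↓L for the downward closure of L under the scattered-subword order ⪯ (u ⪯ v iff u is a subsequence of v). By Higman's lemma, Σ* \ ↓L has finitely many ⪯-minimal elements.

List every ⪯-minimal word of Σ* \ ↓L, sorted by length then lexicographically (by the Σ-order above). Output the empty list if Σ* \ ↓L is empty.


|Q|=31, |F|=16, |δ|=96 (19 ε).
min D↑ (17 st, q0=0, F={8}): 0:n→0,r→1,j→0,d→2 1:n→1,r→3,j→1,d→4 2:n→2,r→5,j→2,d→2 3:n→6,r→3,j→3,d→4 4:n→4,r→7,j→4,d→8 5:n→8,r→9,j→5,d→7 6:n→6,r→6,j→6,d→10 7:n→8,r→11,j→7,d→8 8:n→8,r→8,j→8,d→8 9:n→8,r→12,j→9,d→11 10:n→10,r→13,j→8,d→8 11:n→8,r→14,j→11,d→8 12:n→8,r→12,j→15,d→14 13:n→8,r→13,j→8,d→8 14:n→8,r→14,j→16,d→8 15:n→8,r→8,j→15,d→16 16:n→8,r→8,j→16,d→8.
'rdd': run [27, 25, 17, 4] end={s1,s18,s2,s4} rej; 3/3 deletions ∈↓L.
'drn': run [27, 22, 19, 2] end={s18,s4} — reject; 3/3 single-dels accept.
'rrndj': run [27, 25, 22, 13, 7, 2] end={s18,s4} — reject; 5/5 single-dels accept.
'drrrjr': |S_i|=[27, 22, 19, 17, 14, 10, 2] end={s18,s4} ∉↓L; 6/6 deletions ∈↓L.
4 minimals (antichain).

Antichain: [rdd, drn, rrndj, drrrjr].


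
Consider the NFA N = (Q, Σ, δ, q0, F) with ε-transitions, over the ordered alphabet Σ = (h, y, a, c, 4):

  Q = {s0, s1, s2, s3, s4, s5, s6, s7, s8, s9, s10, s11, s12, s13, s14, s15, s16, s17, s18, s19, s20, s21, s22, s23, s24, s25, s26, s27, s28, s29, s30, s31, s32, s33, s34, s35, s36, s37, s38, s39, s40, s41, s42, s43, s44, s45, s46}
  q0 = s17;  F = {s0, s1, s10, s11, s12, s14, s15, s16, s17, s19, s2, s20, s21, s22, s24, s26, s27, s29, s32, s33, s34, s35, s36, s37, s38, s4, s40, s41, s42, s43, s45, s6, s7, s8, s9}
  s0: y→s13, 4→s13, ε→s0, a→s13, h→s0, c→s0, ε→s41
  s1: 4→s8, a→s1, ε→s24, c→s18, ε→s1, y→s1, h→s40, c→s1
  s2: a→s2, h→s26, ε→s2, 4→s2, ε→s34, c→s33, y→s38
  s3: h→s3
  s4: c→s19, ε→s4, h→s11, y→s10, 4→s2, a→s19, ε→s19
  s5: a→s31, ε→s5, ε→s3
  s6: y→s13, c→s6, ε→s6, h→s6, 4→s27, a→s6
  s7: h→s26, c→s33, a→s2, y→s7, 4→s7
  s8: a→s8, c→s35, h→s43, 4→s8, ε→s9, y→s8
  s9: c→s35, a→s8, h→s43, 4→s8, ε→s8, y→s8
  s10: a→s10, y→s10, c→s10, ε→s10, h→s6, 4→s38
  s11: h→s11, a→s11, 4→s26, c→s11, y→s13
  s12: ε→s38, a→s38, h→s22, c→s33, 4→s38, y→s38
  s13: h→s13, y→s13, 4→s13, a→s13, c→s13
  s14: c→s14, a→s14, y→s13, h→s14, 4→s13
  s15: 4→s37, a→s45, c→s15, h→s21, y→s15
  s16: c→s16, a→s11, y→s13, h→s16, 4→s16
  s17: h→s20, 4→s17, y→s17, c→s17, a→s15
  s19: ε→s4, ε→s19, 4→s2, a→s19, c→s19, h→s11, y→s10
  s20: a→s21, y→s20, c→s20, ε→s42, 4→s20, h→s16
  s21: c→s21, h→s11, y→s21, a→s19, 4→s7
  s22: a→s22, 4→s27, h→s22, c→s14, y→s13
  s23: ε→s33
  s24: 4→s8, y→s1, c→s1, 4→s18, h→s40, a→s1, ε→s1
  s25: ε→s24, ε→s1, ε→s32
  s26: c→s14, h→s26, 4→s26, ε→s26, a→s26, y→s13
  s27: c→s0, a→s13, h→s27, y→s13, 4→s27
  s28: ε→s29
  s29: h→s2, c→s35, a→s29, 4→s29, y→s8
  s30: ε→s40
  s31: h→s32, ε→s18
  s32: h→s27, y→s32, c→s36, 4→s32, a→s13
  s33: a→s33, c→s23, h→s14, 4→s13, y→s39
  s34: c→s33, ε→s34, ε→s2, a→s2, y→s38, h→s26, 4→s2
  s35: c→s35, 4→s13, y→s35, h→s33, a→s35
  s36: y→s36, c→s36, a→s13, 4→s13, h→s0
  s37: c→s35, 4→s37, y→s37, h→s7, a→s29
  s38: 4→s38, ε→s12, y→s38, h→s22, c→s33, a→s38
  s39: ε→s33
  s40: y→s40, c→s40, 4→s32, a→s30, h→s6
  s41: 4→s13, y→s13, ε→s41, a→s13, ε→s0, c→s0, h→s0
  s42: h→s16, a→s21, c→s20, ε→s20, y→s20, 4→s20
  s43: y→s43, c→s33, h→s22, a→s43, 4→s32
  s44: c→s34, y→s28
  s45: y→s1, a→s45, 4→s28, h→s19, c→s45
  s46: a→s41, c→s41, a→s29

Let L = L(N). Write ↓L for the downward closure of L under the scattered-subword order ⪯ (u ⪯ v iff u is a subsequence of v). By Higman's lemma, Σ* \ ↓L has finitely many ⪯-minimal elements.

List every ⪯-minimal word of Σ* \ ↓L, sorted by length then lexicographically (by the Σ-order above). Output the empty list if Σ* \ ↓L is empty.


|Q|=47, |F|=35, |δ|=224 (34 ε).
min D↑ (29 st, q0=0, F={7}): 0:h→1,y→0,a→2,c→0,4→0 1:h→3,y→1,a→4,c→1,4→1 2:h→4,y→2,a→5,c→2,4→6 3:h→3,y→7,a→8,c→3,4→3 4:h→8,y→4,a→9,c→4,4→10 5:h→9,y→11,a→5,c→5,4→12 6:h→10,y→6,a→12,c→13,4→6 7:h→7,y→7,a→7,c→7,4→7 8:h→8,y→7,a→8,c→8,4→14 9:h→8,y→15,a→9,c→9,4→16 10:h→14,y→10,a→16,c→17,4→10 11:h→18,y→11,a→11,c→11,4→19 12:h→16,y→19,a→12,c→13,4→12 13:h→17,y→13,a→13,c→13,4→7 14:h→14,y→7,a→14,c→20,4→14 15:h→21,y→15,a→15,c→15,4→22 16:h→14,y→22,a→16,c→17,4→16 17:h→20,y→17,a→17,c→17,4→7 18:h→21,y→18,a→18,c→18,4→23 19:h→24,y→19,a→19,c→13,4→19 20:h→20,y→7,a→20,c→20,4→7 21:h→21,y→7,a→21,c→21,4→25 22:h→26,y→22,a→22,c→17,4→22 23:h→25,y→23,a→7,c→27,4→23 24:h→26,y→24,a→24,c→17,4→23 25:h→25,y→7,a→7,c→28,4→25 26:h→26,y→7,a→26,c→20,4→25 27:h→28,y→27,a→7,c→27,4→7 28:h→28,y→7,a→7,c→28,4→7 [Hopcroft].
'hhy': |S_i|=[41, 29, 10, 1] end={s13} — reject; 3/3 del acc.
'a4c4': run [41, 37, 25, 9, 1] end={s13} rej; 4/4 del acc.
'aayh4a': |S_i|=[41, 37, 33, 24, 15, 6, 1] end={s13} ∉↓L; 6/6 deletions ∈↓L.
3 obstructions.

Antichain: [hhy, a4c4, aayh4a].


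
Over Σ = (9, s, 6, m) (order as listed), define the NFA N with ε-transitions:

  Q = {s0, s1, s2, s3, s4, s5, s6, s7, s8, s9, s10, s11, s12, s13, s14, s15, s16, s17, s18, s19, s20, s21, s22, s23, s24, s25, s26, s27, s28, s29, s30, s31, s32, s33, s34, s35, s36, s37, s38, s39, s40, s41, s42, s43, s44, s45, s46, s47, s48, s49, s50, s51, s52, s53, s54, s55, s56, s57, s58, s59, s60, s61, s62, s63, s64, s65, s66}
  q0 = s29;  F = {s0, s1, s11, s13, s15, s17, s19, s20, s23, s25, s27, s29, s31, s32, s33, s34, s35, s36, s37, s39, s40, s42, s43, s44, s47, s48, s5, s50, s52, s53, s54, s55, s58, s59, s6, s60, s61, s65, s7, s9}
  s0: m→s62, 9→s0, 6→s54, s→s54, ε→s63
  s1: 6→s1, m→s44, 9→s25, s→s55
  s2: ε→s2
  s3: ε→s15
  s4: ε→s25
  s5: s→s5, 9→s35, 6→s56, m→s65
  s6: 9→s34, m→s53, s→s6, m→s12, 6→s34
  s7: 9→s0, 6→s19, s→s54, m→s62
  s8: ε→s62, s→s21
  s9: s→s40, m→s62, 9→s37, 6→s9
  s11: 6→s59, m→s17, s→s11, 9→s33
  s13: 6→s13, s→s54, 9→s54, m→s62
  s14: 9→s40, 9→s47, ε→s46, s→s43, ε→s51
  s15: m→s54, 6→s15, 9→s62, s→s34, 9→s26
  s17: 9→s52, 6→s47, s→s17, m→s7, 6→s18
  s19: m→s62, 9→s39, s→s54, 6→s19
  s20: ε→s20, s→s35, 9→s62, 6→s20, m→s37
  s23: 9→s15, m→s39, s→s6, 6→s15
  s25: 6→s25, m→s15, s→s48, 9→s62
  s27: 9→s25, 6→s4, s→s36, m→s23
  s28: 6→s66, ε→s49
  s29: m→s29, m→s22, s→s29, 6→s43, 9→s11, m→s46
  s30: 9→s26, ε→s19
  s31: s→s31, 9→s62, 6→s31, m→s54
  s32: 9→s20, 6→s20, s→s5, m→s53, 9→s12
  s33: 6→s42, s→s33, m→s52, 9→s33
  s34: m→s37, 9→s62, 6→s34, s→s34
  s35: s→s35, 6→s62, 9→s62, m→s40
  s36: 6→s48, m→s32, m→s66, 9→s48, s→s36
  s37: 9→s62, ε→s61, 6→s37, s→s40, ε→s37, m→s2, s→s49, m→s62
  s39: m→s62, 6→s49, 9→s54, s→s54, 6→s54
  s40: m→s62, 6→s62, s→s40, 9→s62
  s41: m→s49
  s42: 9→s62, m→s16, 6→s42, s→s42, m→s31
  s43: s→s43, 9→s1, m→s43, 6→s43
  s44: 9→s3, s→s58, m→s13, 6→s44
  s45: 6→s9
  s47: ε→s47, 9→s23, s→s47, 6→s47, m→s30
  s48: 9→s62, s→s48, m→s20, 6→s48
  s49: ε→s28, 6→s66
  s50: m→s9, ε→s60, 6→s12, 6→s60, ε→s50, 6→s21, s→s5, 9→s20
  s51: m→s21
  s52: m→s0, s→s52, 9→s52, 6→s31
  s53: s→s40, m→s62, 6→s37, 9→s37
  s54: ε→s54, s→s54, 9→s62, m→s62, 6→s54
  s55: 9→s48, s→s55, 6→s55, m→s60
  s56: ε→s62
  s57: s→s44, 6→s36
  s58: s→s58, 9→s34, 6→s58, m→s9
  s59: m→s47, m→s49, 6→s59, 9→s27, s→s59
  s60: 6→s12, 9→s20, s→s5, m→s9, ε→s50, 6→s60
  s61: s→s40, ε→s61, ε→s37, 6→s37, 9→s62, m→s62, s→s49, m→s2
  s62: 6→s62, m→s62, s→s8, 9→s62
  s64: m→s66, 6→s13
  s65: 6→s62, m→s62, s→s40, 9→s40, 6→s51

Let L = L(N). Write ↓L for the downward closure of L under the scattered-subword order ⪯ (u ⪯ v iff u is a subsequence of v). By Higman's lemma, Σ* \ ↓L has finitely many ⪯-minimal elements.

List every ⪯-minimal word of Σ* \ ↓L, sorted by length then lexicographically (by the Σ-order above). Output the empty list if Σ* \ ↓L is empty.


|Q|=67, |F|=40, |δ|=217 (21 ε).
min D↑ (39 st, q0=0, F={15}): 0:9→1,s→0,6→2,m→0 1:9→3,s→1,6→4,m→5 2:9→6,s→2,6→2,m→2 3:9→3,s→3,6→7,m→8 4:9→9,s→4,6→4,m→10 5:9→8,s→5,6→10,m→11 6:9→12,s→13,6→6,m→14 7:9→15,s→7,6→7,m→16 8:9→8,s→8,6→16,m→17 9:9→12,s→18,6→12,m→19 10:9→19,s→10,6→10,m→20 11:9→17,s→21,6→20,m→15 12:9→15,s→22,6→12,m→23 13:9→22,s→13,6→13,m→24 14:9→23,s→25,6→14,m→26 15:9→15,s→15,6→15,m→15 16:9→15,s→16,6→16,m→21 17:9→17,s→21,6→21,m→15 18:9→22,s→18,6→22,m→27 19:9→23,s→28,6→23,m→29 20:9→29,s→21,6→20,m→15 21:9→15,s→21,6→21,m→15 22:9→15,s→22,6→22,m→30 23:9→15,s→31,6→23,m→21 24:9→30,s→32,6→24,m→33 25:9→31,s→25,6→25,m→33 26:9→21,s→21,6→26,m→15 27:9→30,s→32,6→30,m→34 28:9→31,s→28,6→31,m→34 29:9→21,s→21,6→21,m→15 30:9→15,s→35,6→30,m→36 31:9→15,s→31,6→31,m→36 32:9→35,s→32,6→15,m→37 33:9→36,s→38,6→33,m→15 34:9→36,s→38,6→36,m→15 35:9→15,s→35,6→15,m→38 36:9→15,s→38,6→36,m→15 37:9→38,s→38,6→15,m→15 38:9→15,s→38,6→15,m→15.
'9969': run [59, 55, 39, 24, 4] end={s21,s26,s62,s8} ∉↓L; 4/4 deletions ∈↓L.
'9mmm': run [59, 55, 44, 24, 4] end={s2,s21,s62,s8} ∉↓L; 4/4 deletions ∈↓L.
'6999': run [59, 49, 40, 20, 4] end={s21,s26,s62,s8} rej; 4/4 single-dels accept.
'9mms9': N↓-sim [59, 55, 44, 24, 8, 3] end={s21,s62,s8} ∉↓L; 5/5 del acc.
'69sms6': N↓-sim [59, 49, 40, 29, 22, 12, 6] end={s21,s51,s56,s62,s66,s8} — reject; 6/6 deletions ∈↓L.
5 words, ⪯-incomp.

A = [9969, 9mmm, 6999, 9mms9, 69sms6].


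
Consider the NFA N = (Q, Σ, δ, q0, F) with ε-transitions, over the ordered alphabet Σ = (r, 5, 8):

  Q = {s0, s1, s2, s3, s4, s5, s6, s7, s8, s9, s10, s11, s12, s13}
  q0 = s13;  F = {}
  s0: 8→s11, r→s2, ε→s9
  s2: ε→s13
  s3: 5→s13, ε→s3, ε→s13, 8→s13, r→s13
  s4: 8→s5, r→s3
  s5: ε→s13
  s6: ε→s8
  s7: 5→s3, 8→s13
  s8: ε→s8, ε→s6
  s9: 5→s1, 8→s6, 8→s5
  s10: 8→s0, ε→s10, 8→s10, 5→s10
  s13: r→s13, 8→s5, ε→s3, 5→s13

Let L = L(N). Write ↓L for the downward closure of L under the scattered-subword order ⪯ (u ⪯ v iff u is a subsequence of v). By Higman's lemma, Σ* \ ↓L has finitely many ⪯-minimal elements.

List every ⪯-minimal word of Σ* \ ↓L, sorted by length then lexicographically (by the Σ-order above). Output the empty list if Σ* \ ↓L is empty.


|Q|=14, |F|=0, |δ|=28 (10 ε).
min D↑ (1 st, q0=0, F={0}): 0:r→0,5→0,8→0 (ε-aug+det+¬).
ε ∈ L(D↑) — L = ∅.

min(Σ*\↓L) = [ε].


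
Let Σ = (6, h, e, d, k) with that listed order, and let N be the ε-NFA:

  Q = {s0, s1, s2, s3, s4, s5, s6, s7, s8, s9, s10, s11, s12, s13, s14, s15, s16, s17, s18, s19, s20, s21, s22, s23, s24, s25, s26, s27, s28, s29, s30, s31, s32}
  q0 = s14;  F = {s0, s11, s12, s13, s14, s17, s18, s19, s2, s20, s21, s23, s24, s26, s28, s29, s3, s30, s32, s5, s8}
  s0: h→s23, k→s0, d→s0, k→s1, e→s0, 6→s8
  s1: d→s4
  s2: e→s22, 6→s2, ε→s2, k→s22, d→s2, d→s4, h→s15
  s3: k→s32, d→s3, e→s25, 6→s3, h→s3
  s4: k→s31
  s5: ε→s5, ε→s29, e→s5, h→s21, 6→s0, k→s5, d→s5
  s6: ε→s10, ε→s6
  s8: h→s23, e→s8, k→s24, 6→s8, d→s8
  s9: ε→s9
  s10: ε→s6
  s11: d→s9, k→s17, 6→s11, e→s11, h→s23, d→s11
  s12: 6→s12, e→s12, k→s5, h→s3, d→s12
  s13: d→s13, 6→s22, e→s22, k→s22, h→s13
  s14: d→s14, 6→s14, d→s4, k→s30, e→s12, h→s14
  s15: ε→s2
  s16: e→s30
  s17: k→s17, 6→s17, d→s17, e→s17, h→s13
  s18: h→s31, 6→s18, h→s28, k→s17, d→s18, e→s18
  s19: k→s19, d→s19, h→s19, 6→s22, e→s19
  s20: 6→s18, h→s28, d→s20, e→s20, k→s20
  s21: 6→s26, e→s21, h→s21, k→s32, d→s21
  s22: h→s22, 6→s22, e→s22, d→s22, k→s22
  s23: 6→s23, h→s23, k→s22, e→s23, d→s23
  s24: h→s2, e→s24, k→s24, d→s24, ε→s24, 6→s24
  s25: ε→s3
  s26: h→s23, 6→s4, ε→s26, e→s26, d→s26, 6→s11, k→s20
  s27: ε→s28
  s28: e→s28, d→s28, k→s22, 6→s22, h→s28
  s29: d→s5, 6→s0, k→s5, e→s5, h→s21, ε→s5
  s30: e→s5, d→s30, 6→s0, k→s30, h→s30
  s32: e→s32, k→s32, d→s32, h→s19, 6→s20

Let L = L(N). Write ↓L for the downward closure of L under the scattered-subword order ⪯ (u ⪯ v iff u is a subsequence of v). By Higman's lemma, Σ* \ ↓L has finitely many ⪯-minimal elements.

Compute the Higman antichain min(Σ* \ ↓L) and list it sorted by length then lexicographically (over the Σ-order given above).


Antichain: [k6hk, ehkh6, k66khe].

|Q|=33, |F|=21, |δ|=132 (13 ε).
min D↑ (21 st, q0=0, F={14}): 0:6→0,h→0,e→1,d→0,k→2 1:6→1,h→3,e→1,d→1,k→4 2:6→5,h→2,e→4,d→2,k→2 3:6→3,h→3,e→3,d→3,k→6 4:6→5,h→7,e→4,d→4,k→4 5:6→8,h→9,e→5,d→5,k→5 6:6→10,h→11,e→6,d→6,k→6 7:6→12,h→7,e→7,d→7,k→6 8:6→8,h→9,e→8,d→8,k→13 9:6→9,h→9,e→9,d→9,k→14 10:6→15,h→16,e→10,d→10,k→10 11:6→14,h→11,e→11,d→11,k→11 12:6→17,h→9,e→12,d→12,k→10 13:6→13,h→18,e→13,d→13,k→13 14:6→14,h→14,e→14,d→14,k→14 15:6→15,h→16,e→15,d→15,k→19 16:6→14,h→16,e→16,d→16,k→14 17:6→17,h→9,e→17,d→17,k→19 18:6→18,h→18,e→14,d→18,k→14 19:6→19,h→20,e→19,d→19,k→19 20:6→14,h→20,e→14,d→20,k→14 (ε-aug+det+¬).
'k6hk': run [28, 24, 18, 8, 2] end={s22,s31} rej; 4/4 del acc.
'ehkh6': |S_i|=[28, 26, 19, 9, 5, 1] end={s22} — reject; 5/5 single-dels accept.
'k66khe': N↓-sim [28, 24, 18, 14, 8, 6, 1] end={s22} ∉↓L; 6/6 deletions ∈↓L.
3 words, ⪯-incomp.


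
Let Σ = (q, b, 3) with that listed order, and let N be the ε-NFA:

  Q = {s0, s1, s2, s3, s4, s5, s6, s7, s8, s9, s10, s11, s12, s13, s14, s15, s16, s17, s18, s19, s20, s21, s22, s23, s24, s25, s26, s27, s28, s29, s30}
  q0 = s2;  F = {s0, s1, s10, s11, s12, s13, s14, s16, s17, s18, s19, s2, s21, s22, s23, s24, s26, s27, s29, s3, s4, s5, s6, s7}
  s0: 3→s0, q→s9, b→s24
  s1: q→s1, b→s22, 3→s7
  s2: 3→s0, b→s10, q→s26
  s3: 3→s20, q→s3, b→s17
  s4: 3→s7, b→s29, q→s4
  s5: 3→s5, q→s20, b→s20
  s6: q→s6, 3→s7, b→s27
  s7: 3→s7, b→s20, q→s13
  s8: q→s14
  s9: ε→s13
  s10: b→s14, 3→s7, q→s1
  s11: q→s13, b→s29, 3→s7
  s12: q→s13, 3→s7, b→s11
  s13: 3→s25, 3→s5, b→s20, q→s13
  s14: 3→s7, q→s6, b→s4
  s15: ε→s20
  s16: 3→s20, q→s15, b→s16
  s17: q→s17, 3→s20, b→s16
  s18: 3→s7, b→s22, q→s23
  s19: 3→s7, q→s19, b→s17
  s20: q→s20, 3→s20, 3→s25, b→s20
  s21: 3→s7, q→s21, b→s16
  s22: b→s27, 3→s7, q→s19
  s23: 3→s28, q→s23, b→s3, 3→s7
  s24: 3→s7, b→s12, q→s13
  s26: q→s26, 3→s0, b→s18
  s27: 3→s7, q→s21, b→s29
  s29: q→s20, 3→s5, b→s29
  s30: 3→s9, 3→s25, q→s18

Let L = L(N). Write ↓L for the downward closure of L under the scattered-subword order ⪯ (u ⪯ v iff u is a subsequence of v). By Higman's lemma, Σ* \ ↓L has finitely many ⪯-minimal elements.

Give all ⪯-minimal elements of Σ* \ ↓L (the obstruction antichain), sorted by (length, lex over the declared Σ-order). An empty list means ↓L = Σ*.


|Q|=31, |F|=24, |δ|=84 (2 ε).
min D↑ (25 st, q0=0, F={14}): 0:q→1,b→2,3→3 1:q→1,b→4,3→3 2:q→5,b→6,3→7 3:q→8,b→9,3→3 4:q→10,b→11,3→7 5:q→5,b→11,3→7 6:q→12,b→13,3→7 7:q→8,b→14,3→7 8:q→8,b→14,3→15 9:q→8,b→16,3→7 10:q→10,b→17,3→7 11:q→18,b→19,3→7 12:q→12,b→19,3→7 13:q→13,b→20,3→7 14:q→14,b→14,3→14 15:q→14,b→14,3→15 16:q→8,b→21,3→7 17:q→17,b→22,3→14 18:q→18,b→22,3→7 19:q→23,b→20,3→7 20:q→14,b→20,3→15 21:q→8,b→20,3→7 22:q→22,b→24,3→14 23:q→23,b→24,3→7 24:q→14,b→24,3→14 [Hopcroft].
'b3b': run [29, 25, 6, 2] end={s20,s25} — reject; 3/3 deletions ∈↓L.
'3qb': run [29, 12, 5, 2] end={s20,s25} ∉↓L; 3/3 single-dels accept.
'3q3q': N↓-sim [29, 12, 5, 3, 2] end={s20,s25} rej; 4/4 single-dels accept.
'qbqb3': N↓-sim [29, 26, 20, 13, 6, 2] end={s20,s25} — reject; 5/5 single-dels accept.
'bbbbq': |S_i|=[29, 25, 19, 13, 6, 3] end={s15,s20,s25} — reject; 5/5 del acc.
5 words, ⪯-incomp.

min(Σ*\↓L) = [b3b, 3qb, 3q3q, qbqb3, bbbbq].


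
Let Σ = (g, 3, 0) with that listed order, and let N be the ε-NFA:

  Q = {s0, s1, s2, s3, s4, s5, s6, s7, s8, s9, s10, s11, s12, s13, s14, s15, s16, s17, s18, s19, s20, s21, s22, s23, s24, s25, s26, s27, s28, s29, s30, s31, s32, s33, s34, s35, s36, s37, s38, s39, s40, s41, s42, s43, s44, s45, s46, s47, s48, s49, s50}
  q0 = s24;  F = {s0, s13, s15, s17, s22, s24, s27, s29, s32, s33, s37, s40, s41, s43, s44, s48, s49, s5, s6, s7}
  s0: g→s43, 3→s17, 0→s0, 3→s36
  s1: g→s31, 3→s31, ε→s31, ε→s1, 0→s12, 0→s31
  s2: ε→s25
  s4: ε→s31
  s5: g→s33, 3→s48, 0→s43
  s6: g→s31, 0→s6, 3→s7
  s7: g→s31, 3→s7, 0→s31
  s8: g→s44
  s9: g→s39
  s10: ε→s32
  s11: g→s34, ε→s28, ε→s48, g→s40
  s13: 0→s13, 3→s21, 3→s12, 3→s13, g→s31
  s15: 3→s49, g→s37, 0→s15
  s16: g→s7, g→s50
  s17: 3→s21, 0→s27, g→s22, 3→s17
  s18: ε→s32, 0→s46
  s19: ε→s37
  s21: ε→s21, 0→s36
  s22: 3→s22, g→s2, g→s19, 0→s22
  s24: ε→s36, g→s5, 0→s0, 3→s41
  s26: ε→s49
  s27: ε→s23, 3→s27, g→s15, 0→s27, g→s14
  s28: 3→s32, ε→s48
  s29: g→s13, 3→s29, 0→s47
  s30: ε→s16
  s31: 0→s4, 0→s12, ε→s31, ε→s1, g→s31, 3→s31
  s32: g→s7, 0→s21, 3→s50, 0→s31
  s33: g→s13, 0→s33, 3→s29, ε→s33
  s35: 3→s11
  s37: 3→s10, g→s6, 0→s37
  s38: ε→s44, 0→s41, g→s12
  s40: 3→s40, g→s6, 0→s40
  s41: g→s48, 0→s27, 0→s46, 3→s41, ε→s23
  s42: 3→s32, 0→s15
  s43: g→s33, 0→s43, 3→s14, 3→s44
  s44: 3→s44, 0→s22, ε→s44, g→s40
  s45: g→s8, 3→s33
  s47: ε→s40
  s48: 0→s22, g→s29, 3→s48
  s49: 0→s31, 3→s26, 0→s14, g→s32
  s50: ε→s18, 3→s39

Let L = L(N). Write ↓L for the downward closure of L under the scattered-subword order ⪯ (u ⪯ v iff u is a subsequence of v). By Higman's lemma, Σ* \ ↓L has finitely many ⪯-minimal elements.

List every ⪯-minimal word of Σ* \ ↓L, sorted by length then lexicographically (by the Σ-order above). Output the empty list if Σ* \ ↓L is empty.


min(Σ*\↓L) = [gggg, 30g30, 03gg30].

|Q|=51, |F|=20, |δ|=118 (23 ε).
min D↑ (21 st, q0=0, F={14}): 0:g→1,3→2,0→3 1:g→4,3→5,0→6 2:g→5,3→2,0→7 3:g→6,3→8,0→3 4:g→9,3→10,0→4 5:g→10,3→5,0→11 6:g→4,3→12,0→6 7:g→13,3→7,0→7 8:g→11,3→8,0→7 9:g→14,3→9,0→9 10:g→9,3→10,0→15 11:g→16,3→11,0→11 12:g→15,3→12,0→11 13:g→16,3→17,0→13 14:g→14,3→14,0→14 15:g→18,3→15,0→15 16:g→18,3→19,0→16 17:g→19,3→17,0→14 18:g→14,3→20,0→18 19:g→20,3→19,0→14 20:g→14,3→20,0→14 [Hopcroft].
'gggg': N↓-sim [38, 32, 23, 9, 4] end={s1,s12,s31,s4} rej; 4/4 deletions ∈↓L.
'30g30': N↓-sim [38, 33, 28, 22, 16, 8] end={s1,s12,s14,s21,s31,s36,s4,s46} — reject; 5/5 del acc.
'03gg30': run [38, 34, 31, 25, 18, 13, 7] end={s1,s12,s21,s31,s36,s4,s46} ∉↓L; 6/6 deletions ∈↓L.
3 words, ⪯-incomp.


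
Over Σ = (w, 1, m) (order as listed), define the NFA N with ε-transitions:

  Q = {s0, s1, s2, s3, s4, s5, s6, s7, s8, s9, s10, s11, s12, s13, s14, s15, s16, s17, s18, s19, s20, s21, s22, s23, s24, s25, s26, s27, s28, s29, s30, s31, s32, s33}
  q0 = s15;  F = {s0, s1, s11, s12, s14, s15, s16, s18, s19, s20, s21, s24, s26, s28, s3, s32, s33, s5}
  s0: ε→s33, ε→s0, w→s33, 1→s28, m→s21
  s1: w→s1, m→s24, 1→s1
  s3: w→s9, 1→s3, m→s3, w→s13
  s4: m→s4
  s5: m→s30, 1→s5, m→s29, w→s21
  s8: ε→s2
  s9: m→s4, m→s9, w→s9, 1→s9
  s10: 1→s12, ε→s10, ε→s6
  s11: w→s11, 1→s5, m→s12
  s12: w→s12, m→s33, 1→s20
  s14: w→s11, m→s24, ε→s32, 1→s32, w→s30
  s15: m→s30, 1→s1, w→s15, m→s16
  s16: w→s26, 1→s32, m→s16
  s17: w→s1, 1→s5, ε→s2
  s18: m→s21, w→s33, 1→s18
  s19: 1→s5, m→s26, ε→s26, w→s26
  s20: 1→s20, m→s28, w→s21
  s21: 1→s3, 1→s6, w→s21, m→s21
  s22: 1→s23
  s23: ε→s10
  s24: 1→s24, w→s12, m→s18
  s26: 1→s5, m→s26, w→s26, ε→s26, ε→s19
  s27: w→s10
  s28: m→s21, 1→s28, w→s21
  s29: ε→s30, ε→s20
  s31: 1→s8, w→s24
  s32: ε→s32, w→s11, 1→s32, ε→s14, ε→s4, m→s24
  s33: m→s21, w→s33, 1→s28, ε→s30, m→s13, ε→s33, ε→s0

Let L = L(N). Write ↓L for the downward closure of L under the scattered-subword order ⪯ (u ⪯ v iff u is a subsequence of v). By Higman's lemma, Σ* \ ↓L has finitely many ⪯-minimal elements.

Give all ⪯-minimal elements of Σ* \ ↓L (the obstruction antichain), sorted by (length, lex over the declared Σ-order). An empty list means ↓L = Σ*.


|Q|=34, |F|=18, |δ|=91 (19 ε).
min D↑ (16 st, q0=0, F={15}): 0:w→0,1→1,m→2 1:w→1,1→1,m→3 2:w→4,1→5,m→2 3:w→6,1→3,m→7 4:w→4,1→8,m→4 5:w→9,1→5,m→3 6:w→6,1→10,m→11 7:w→11,1→7,m→12 8:w→12,1→8,m→10 9:w→9,1→8,m→6 10:w→12,1→10,m→13 11:w→11,1→13,m→12 12:w→12,1→14,m→12 13:w→12,1→13,m→12 14:w→15,1→14,m→14 15:w→15,1→15,m→15.
'1mmm1w': run [24, 20, 15, 11, 6, 5, 3] end={s13,s4,s9} rej; 6/6 deletions ∈↓L.
'mw1w1w': N↓-sim [24, 22, 17, 11, 6, 5, 3] end={s13,s4,s9} ∉↓L; 6/6 deletions ∈↓L.
2 words, ⪯-incomp.

Antichain: [1mmm1w, mw1w1w].


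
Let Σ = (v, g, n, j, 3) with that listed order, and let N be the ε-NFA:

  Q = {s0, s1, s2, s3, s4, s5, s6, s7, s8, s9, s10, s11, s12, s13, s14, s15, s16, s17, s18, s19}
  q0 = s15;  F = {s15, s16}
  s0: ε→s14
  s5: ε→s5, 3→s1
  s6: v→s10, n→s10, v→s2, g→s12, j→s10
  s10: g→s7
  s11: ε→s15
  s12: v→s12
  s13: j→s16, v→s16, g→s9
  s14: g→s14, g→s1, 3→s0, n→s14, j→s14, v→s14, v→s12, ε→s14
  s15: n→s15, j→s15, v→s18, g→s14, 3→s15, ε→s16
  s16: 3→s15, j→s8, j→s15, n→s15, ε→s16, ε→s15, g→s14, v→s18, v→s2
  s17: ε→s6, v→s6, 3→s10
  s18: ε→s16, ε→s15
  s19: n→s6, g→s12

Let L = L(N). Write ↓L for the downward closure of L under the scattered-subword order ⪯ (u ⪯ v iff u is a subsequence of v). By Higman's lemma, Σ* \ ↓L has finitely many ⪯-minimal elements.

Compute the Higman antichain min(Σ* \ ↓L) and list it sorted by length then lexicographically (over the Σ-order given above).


|Q|=20, |F|=2, |δ|=44 (10 ε).
min D↑ (2 st, q0=0, F={1}): 0:v→0,g→1,n→0,j→0,3→0 1:v→1,g→1,n→1,j→1,3→1 [Hopcroft].
'g': N↓-sim [9, 4] end={s0,s1,s12,s14} — reject; 1/1 deletions ∈↓L.
1 obstructions.

A = [g].


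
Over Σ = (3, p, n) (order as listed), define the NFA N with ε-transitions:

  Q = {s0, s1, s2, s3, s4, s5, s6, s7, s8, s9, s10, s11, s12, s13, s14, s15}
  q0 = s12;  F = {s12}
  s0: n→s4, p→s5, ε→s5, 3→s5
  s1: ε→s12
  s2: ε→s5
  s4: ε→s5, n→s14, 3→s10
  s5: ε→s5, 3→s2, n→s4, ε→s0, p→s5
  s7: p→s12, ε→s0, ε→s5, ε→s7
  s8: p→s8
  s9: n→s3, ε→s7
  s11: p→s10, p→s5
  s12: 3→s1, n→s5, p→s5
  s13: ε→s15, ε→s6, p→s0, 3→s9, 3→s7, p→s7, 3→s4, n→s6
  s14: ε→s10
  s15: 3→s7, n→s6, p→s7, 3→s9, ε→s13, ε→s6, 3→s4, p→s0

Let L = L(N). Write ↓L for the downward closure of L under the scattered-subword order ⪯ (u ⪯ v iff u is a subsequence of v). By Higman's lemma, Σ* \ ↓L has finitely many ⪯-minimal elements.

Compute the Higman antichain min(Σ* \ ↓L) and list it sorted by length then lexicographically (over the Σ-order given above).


|Q|=16, |F|=1, |δ|=43 (15 ε).
min D↑ (2 st, q0=0, F={1}): 0:3→0,p→1,n→1 1:3→1,p→1,n→1 [Hopcroft].
'p': N↓-sim [8, 6] end={s0,s10,s14,s2,s4,s5} — reject; 1/1 single-dels accept.
'n': run [8, 6] end={s0,s10,s14,s2,s4,s5} — reject; 1/1 del acc.
2 minimals (antichain).

min(Σ*\↓L) = [p, n].


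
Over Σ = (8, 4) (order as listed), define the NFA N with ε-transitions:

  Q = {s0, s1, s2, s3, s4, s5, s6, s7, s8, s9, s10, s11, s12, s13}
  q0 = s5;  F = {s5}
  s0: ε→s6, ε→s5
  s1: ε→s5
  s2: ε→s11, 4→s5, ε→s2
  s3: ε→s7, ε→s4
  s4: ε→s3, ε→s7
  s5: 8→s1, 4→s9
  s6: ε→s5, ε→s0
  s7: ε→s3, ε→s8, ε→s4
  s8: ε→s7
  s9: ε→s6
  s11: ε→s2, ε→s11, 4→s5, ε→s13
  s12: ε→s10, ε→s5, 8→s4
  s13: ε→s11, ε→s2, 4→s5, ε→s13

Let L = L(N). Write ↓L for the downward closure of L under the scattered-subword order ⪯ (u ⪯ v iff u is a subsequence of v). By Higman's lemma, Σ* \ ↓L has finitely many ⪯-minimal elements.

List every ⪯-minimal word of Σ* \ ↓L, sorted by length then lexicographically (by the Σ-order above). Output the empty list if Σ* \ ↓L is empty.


A = [].

|Q|=14, |F|=1, |δ|=30 (24 ε).
min D↑ (1 st, q0=0, F={}): 0:8→0,4→0 (ε-aug+det+¬).
L(D↑) = ∅ ⇒ ↓L = Σ*.


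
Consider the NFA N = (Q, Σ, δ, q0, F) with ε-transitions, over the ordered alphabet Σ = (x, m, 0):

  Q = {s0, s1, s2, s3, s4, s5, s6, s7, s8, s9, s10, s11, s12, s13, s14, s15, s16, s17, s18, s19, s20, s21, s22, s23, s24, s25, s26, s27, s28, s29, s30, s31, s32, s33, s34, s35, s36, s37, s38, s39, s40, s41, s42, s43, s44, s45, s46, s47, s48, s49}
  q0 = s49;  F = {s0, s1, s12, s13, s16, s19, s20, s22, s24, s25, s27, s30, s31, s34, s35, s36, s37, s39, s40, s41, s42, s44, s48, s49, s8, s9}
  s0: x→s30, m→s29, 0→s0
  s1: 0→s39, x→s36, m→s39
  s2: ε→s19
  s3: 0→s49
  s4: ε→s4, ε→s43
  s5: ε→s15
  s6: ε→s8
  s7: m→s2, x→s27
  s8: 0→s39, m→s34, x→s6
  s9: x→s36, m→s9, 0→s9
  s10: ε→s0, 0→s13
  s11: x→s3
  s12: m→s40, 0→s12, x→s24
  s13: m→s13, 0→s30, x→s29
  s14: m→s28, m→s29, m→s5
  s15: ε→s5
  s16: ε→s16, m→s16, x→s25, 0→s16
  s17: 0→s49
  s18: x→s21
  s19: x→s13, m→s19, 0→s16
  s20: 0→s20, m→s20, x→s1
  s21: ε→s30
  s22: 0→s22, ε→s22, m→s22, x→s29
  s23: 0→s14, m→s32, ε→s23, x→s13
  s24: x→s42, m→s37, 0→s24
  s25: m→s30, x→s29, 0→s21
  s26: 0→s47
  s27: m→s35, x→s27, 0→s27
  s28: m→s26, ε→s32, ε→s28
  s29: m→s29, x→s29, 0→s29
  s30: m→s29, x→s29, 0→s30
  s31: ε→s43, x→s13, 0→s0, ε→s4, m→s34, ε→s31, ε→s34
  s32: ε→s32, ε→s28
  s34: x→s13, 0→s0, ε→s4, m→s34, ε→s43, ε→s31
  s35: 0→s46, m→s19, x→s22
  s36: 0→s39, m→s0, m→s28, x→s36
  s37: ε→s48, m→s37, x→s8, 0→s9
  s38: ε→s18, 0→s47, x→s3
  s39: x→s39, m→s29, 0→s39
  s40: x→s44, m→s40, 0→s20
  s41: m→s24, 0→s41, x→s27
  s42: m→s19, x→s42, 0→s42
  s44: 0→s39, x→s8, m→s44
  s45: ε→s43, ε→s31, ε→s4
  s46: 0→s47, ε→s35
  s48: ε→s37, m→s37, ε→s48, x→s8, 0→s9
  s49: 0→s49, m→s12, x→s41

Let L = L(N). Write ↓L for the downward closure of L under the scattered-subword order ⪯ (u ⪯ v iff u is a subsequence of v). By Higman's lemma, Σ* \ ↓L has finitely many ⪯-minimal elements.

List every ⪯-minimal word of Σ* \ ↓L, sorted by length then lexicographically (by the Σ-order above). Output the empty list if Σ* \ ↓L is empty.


|Q|=50, |F|=26, |δ|=130 (30 ε).
min D↑ (25 st, q0=0, F={17}): 0:x→1,m→2,0→0 1:x→3,m→4,0→1 2:x→4,m→5,0→2 3:x→3,m→6,0→3 4:x→7,m→8,0→4 5:x→9,m→5,0→10 6:x→11,m→12,0→6 7:x→7,m→12,0→7 8:x→13,m→8,0→14 9:x→13,m→9,0→15 10:x→16,m→10,0→10 11:x→17,m→11,0→11 12:x→18,m→12,0→19 13:x→13,m→20,0→15 14:x→21,m→14,0→14 15:x→15,m→17,0→15 16:x→21,m→15,0→15 17:x→17,m→17,0→17 18:x→17,m→18,0→22 19:x→23,m→19,0→19 20:x→18,m→20,0→24 21:x→21,m→24,0→15 22:x→17,m→17,0→22 23:x→17,m→22,0→22 24:x→22,m→17,0→24 (ε-aug+det+¬).
'xxmxx': N↓-sim [36, 32, 25, 19, 6, 1] end={s29} — reject; 5/5 del acc.
'mmx0m': |S_i|=[36, 33, 28, 20, 6, 1] end={s29} rej; 5/5 single-dels accept.
'mm0xmm': |S_i|=[36, 33, 28, 16, 12, 8, 3] end={s26,s29,s47} — reject; 6/6 del acc.
3 obstructions.

min(Σ*\↓L) = [xxmxx, mmx0m, mm0xmm].


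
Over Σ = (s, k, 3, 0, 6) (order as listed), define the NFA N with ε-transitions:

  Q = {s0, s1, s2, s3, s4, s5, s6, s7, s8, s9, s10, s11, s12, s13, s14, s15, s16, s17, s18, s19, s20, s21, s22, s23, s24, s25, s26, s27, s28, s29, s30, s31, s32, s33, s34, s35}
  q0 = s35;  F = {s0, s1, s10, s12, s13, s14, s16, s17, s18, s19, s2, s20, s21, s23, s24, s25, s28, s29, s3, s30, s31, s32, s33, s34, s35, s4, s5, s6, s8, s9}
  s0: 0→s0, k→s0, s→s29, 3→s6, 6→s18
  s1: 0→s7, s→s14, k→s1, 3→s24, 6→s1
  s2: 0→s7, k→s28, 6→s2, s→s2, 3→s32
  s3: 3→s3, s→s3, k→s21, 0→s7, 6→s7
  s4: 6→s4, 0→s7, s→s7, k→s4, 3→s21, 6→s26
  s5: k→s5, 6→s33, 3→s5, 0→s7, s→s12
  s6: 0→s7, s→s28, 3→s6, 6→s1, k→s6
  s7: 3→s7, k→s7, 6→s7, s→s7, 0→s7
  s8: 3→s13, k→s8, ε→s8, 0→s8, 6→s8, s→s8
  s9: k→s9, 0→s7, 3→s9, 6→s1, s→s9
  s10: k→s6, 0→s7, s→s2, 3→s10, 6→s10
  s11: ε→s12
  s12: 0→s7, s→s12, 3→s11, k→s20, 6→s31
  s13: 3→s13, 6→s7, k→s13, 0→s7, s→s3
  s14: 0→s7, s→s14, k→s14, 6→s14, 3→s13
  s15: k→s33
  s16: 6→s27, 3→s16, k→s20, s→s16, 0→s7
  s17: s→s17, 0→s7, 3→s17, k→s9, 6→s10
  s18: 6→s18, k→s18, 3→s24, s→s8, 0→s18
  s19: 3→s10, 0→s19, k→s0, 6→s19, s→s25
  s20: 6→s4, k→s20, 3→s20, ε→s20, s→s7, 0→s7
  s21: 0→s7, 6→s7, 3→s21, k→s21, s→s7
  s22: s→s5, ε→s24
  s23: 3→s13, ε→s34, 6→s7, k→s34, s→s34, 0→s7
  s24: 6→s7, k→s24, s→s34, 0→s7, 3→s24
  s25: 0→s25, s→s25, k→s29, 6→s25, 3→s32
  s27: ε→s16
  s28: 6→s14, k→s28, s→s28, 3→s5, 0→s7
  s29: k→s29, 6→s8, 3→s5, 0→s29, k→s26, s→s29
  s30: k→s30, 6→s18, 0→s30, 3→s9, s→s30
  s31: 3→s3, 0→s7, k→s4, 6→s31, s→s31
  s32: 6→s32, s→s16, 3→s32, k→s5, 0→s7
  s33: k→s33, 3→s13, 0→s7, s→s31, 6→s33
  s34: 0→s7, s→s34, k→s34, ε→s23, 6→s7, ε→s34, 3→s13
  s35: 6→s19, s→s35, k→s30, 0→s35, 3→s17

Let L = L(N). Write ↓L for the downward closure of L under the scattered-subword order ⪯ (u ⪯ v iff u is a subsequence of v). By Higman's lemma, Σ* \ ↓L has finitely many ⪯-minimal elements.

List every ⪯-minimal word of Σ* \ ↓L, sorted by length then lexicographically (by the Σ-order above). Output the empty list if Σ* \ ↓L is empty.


|Q|=36, |F|=30, |δ|=167 (8 ε).
min D↑ (30 st, q0=0, F={6}): 0:s→0,k→1,3→2,0→0,6→3 1:s→1,k→1,3→4,0→1,6→5 2:s→2,k→4,3→2,0→6,6→7 3:s→8,k→9,3→7,0→3,6→3 4:s→4,k→4,3→4,0→6,6→10 5:s→11,k→5,3→12,0→5,6→5 6:s→6,k→6,3→6,0→6,6→6 7:s→13,k→14,3→7,0→6,6→7 8:s→8,k→15,3→16,0→8,6→8 9:s→15,k→9,3→14,0→9,6→5 10:s→17,k→10,3→12,0→6,6→10 11:s→11,k→11,3→18,0→11,6→11 12:s→19,k→12,3→12,0→6,6→6 13:s→13,k→20,3→16,0→6,6→13 14:s→20,k→14,3→14,0→6,6→10 15:s→15,k→15,3→21,0→15,6→11 16:s→22,k→21,3→16,0→6,6→16 17:s→17,k→17,3→18,0→6,6→17 18:s→23,k→18,3→18,0→6,6→6 19:s→19,k→19,3→18,0→6,6→6 20:s→20,k→20,3→21,0→6,6→17 21:s→24,k→21,3→21,0→6,6→25 22:s→22,k→26,3→22,0→6,6→22 23:s→23,k→27,3→23,0→6,6→6 24:s→24,k→26,3→24,0→6,6→28 25:s→28,k→25,3→18,0→6,6→25 26:s→6,k→26,3→26,0→6,6→29 27:s→6,k→27,3→27,0→6,6→6 28:s→28,k→29,3→23,0→6,6→28 29:s→6,k→29,3→27,0→6,6→29 [Hopcroft].
'30': run [34, 26, 1] end={s7} ∉↓L; 2/2 deletions ∈↓L.
'k636': |S_i|=[34, 25, 15, 7, 1] end={s7} rej; 4/4 single-dels accept.
'6s3sks': |S_i|=[34, 30, 23, 15, 11, 5, 1] end={s7} rej; 6/6 del acc.
3 minimals (antichain).

Antichain: [30, k636, 6s3sks].


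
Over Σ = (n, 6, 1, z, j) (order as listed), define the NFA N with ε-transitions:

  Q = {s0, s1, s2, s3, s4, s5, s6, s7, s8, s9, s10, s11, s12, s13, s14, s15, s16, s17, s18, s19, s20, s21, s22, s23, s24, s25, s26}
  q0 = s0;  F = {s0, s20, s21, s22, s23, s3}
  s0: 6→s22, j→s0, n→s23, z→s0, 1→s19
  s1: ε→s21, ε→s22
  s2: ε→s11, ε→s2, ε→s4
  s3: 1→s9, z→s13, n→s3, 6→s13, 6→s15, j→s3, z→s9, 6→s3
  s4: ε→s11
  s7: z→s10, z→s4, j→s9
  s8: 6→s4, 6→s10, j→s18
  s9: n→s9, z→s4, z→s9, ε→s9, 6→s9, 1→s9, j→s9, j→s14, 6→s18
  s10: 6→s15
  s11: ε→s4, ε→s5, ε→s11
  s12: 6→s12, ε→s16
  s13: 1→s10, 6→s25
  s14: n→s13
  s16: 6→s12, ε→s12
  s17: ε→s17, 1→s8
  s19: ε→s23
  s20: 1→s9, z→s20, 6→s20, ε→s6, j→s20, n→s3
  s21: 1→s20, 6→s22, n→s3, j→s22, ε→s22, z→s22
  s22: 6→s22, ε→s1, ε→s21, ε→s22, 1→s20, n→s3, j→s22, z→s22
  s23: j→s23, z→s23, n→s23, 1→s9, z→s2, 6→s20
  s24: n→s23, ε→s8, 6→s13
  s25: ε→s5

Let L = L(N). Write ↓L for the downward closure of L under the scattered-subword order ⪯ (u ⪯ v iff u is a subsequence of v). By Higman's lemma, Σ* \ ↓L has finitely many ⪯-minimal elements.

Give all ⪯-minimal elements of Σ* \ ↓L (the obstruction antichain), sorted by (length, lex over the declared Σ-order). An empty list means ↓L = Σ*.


|Q|=27, |F|=6, |δ|=78 (21 ε).
min D↑ (6 st, q0=0, F={4}): 0:n→1,6→2,1→1,z→0,j→0 1:n→1,6→3,1→4,z→1,j→1 2:n→5,6→2,1→3,z→2,j→2 3:n→5,6→3,1→4,z→3,j→3 4:n→4,6→4,1→4,z→4,j→4 5:n→5,6→5,1→4,z→4,j→5 (ε-aug+det+¬).
'n1': |S_i|=[20, 15, 10] end={s10,s11,s13,s14,s15,s18,s25,s4,s5,s9} — reject; 2/2 single-dels accept.
'11': run [20, 16, 10] end={s10,s11,s13,s14,s15,s18,s25,s4,s5,s9} rej; 2/2 del acc.
'6nz': |S_i|=[20, 16, 11, 10] end={s10,s11,s13,s14,s15,s18,s25,s4,s5,s9} ∉↓L; 3/3 deletions ∈↓L.
3 obstructions.

Antichain: [n1, 11, 6nz].


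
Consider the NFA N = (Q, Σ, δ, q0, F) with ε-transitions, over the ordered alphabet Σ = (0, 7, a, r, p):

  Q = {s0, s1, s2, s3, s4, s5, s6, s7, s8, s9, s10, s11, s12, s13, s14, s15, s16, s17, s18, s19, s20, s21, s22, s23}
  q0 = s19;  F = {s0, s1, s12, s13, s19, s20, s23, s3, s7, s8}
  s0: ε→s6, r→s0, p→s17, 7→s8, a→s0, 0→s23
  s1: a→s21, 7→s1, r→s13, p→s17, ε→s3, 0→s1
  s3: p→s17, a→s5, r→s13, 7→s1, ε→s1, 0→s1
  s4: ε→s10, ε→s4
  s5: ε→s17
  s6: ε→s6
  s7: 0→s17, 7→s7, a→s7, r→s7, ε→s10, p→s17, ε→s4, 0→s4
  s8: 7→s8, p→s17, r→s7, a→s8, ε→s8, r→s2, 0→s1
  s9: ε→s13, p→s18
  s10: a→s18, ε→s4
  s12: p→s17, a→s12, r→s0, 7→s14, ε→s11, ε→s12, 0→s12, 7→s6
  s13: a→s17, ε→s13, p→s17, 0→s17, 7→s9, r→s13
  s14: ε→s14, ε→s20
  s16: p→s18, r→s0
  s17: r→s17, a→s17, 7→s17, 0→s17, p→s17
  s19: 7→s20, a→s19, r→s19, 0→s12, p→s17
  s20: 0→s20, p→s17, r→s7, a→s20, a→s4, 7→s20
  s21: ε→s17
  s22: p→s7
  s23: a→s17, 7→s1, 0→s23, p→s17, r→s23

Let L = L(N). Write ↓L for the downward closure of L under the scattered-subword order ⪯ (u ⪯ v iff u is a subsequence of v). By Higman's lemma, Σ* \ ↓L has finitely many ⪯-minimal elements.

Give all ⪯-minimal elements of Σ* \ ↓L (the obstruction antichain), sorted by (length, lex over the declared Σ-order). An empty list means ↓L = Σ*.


A = [p, 7r0, 0r0a].

|Q|=24, |F|=10, |δ|=82 (18 ε).
min D↑ (10 st, q0=0, F={3}): 0:0→1,7→2,a→0,r→0,p→3 1:0→1,7→2,a→1,r→4,p→3 2:0→2,7→2,a→2,r→5,p→3 3:0→3,7→3,a→3,r→3,p→3 4:0→6,7→7,a→4,r→4,p→3 5:0→3,7→5,a→5,r→5,p→3 6:0→6,7→8,a→3,r→6,p→3 7:0→8,7→7,a→7,r→5,p→3 8:0→8,7→8,a→3,r→9,p→3 9:0→3,7→9,a→3,r→9,p→3 [Hopcroft].
'p': run [21, 2] end={s17,s18} ∉↓L; 1/1 del acc.
'7r0': run [21, 16, 8, 4] end={s10,s17,s18,s4} — reject; 3/3 single-dels accept.
'0r0a': |S_i|=[21, 20, 16, 11, 4] end={s17,s18,s21,s5} ∉↓L; 4/4 deletions ∈↓L.
3 obstructions.


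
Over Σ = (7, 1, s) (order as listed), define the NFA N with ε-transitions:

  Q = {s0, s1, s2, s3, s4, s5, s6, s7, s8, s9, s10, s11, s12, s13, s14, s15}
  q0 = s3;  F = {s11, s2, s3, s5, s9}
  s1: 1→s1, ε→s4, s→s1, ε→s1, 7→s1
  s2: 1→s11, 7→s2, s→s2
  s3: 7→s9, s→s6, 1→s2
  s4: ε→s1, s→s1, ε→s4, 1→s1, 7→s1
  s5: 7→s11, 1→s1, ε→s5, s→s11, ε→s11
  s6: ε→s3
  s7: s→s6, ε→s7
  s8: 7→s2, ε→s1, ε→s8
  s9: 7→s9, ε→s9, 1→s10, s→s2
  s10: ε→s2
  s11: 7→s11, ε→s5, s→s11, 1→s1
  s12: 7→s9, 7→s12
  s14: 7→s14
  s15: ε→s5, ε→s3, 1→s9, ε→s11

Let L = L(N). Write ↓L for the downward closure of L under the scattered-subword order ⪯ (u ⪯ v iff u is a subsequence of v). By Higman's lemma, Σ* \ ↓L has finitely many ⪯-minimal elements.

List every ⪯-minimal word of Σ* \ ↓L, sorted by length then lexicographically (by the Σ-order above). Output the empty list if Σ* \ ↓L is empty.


min(Σ*\↓L) = [111, 7s11].

|Q|=16, |F|=5, |δ|=43 (16 ε).
min D↑ (5 st, q0=0, F={4}): 0:7→1,1→2,s→0 1:7→1,1→2,s→2 2:7→2,1→3,s→2 3:7→3,1→4,s→3 4:7→4,1→4,s→4 (ε-aug+det+¬).
'111': |S_i|=[9, 6, 4, 2] end={s1,s4} — reject; 3/3 single-dels accept.
'7s11': run [9, 7, 5, 4, 2] end={s1,s4} ∉↓L; 4/4 single-dels accept.
2 obstructions.
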